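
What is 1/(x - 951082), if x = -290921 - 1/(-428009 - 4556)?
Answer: -432565/537247027694 ≈ -8.0515e-7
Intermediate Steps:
x = -125842242364/432565 (x = -290921 - 1/(-432565) = -290921 - 1*(-1/432565) = -290921 + 1/432565 = -125842242364/432565 ≈ -2.9092e+5)
1/(x - 951082) = 1/(-125842242364/432565 - 951082) = 1/(-537247027694/432565) = -432565/537247027694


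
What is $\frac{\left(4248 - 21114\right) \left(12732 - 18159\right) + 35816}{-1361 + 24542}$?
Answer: $\frac{91567598}{23181} \approx 3950.1$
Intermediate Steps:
$\frac{\left(4248 - 21114\right) \left(12732 - 18159\right) + 35816}{-1361 + 24542} = \frac{\left(-16866\right) \left(-5427\right) + 35816}{23181} = \left(91531782 + 35816\right) \frac{1}{23181} = 91567598 \cdot \frac{1}{23181} = \frac{91567598}{23181}$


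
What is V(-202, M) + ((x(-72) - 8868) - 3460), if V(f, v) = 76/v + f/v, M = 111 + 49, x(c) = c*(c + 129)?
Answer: -1314623/80 ≈ -16433.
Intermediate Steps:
x(c) = c*(129 + c)
M = 160
V(-202, M) + ((x(-72) - 8868) - 3460) = (76 - 202)/160 + ((-72*(129 - 72) - 8868) - 3460) = (1/160)*(-126) + ((-72*57 - 8868) - 3460) = -63/80 + ((-4104 - 8868) - 3460) = -63/80 + (-12972 - 3460) = -63/80 - 16432 = -1314623/80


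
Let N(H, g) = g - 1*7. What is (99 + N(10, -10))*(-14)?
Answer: -1148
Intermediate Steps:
N(H, g) = -7 + g (N(H, g) = g - 7 = -7 + g)
(99 + N(10, -10))*(-14) = (99 + (-7 - 10))*(-14) = (99 - 17)*(-14) = 82*(-14) = -1148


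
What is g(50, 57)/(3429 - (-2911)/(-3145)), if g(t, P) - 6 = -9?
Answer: -9435/10781294 ≈ -0.00087513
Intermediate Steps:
g(t, P) = -3 (g(t, P) = 6 - 9 = -3)
g(50, 57)/(3429 - (-2911)/(-3145)) = -3/(3429 - (-2911)/(-3145)) = -3/(3429 - (-2911)*(-1)/3145) = -3/(3429 - 1*2911/3145) = -3/(3429 - 2911/3145) = -3/10781294/3145 = -3*3145/10781294 = -9435/10781294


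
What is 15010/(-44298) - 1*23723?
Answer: -525448232/22149 ≈ -23723.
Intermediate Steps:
15010/(-44298) - 1*23723 = 15010*(-1/44298) - 23723 = -7505/22149 - 23723 = -525448232/22149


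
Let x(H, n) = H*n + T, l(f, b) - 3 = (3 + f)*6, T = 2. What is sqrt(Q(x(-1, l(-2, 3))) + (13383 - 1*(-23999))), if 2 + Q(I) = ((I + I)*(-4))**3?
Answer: 2*sqrt(53249) ≈ 461.51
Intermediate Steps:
l(f, b) = 21 + 6*f (l(f, b) = 3 + (3 + f)*6 = 3 + (18 + 6*f) = 21 + 6*f)
x(H, n) = 2 + H*n (x(H, n) = H*n + 2 = 2 + H*n)
Q(I) = -2 - 512*I**3 (Q(I) = -2 + ((I + I)*(-4))**3 = -2 + ((2*I)*(-4))**3 = -2 + (-8*I)**3 = -2 - 512*I**3)
sqrt(Q(x(-1, l(-2, 3))) + (13383 - 1*(-23999))) = sqrt((-2 - 512*(2 - (21 + 6*(-2)))**3) + (13383 - 1*(-23999))) = sqrt((-2 - 512*(2 - (21 - 12))**3) + (13383 + 23999)) = sqrt((-2 - 512*(2 - 1*9)**3) + 37382) = sqrt((-2 - 512*(2 - 9)**3) + 37382) = sqrt((-2 - 512*(-7)**3) + 37382) = sqrt((-2 - 512*(-343)) + 37382) = sqrt((-2 + 175616) + 37382) = sqrt(175614 + 37382) = sqrt(212996) = 2*sqrt(53249)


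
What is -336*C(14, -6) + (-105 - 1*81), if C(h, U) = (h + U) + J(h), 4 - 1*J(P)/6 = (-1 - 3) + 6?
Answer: -6906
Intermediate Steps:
J(P) = 12 (J(P) = 24 - 6*((-1 - 3) + 6) = 24 - 6*(-4 + 6) = 24 - 6*2 = 24 - 12 = 12)
C(h, U) = 12 + U + h (C(h, U) = (h + U) + 12 = (U + h) + 12 = 12 + U + h)
-336*C(14, -6) + (-105 - 1*81) = -336*(12 - 6 + 14) + (-105 - 1*81) = -336*20 + (-105 - 81) = -6720 - 186 = -6906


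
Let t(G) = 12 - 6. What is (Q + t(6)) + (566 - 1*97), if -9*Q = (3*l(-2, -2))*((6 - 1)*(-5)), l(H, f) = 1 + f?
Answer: 1400/3 ≈ 466.67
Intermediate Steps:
t(G) = 6
Q = -25/3 (Q = -3*(1 - 2)*(6 - 1)*(-5)/9 = -3*(-1)*5*(-5)/9 = -(-1)*(-25)/3 = -1/9*75 = -25/3 ≈ -8.3333)
(Q + t(6)) + (566 - 1*97) = (-25/3 + 6) + (566 - 1*97) = -7/3 + (566 - 97) = -7/3 + 469 = 1400/3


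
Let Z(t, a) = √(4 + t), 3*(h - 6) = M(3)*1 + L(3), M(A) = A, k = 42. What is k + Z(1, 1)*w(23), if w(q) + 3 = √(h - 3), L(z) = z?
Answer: 47 - 3*√5 ≈ 40.292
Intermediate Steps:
h = 8 (h = 6 + (3*1 + 3)/3 = 6 + (3 + 3)/3 = 6 + (⅓)*6 = 6 + 2 = 8)
w(q) = -3 + √5 (w(q) = -3 + √(8 - 3) = -3 + √5)
k + Z(1, 1)*w(23) = 42 + √(4 + 1)*(-3 + √5) = 42 + √5*(-3 + √5)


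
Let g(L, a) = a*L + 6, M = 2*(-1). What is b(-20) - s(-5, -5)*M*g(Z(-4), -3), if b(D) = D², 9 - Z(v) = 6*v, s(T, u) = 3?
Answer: -158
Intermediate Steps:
Z(v) = 9 - 6*v
M = -2
g(L, a) = 6 + L*a (g(L, a) = L*a + 6 = 6 + L*a)
b(-20) - s(-5, -5)*M*g(Z(-4), -3) = (-20)² - 3*(-2)*(6 + (9 - 6*(-4))*(-3)) = 400 - (-6)*(6 + (9 + 24)*(-3)) = 400 - (-6)*(6 + 33*(-3)) = 400 - (-6)*(6 - 99) = 400 - (-6)*(-93) = 400 - 1*558 = 400 - 558 = -158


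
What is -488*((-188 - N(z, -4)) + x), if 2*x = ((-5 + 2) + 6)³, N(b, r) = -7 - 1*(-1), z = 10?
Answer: 82228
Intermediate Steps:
N(b, r) = -6 (N(b, r) = -7 + 1 = -6)
x = 27/2 (x = ((-5 + 2) + 6)³/2 = (-3 + 6)³/2 = (½)*3³ = (½)*27 = 27/2 ≈ 13.500)
-488*((-188 - N(z, -4)) + x) = -488*((-188 - 1*(-6)) + 27/2) = -488*((-188 + 6) + 27/2) = -488*(-182 + 27/2) = -488*(-337/2) = 82228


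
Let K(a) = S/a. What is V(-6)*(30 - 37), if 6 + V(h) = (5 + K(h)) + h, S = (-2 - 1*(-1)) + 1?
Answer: 49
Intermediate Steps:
S = 0 (S = (-2 + 1) + 1 = -1 + 1 = 0)
K(a) = 0 (K(a) = 0/a = 0)
V(h) = -1 + h (V(h) = -6 + ((5 + 0) + h) = -6 + (5 + h) = -1 + h)
V(-6)*(30 - 37) = (-1 - 6)*(30 - 37) = -7*(-7) = 49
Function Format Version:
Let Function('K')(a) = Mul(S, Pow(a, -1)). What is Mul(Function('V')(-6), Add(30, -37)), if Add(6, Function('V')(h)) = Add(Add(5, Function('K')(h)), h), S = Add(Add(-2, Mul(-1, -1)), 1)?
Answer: 49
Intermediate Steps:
S = 0 (S = Add(Add(-2, 1), 1) = Add(-1, 1) = 0)
Function('K')(a) = 0 (Function('K')(a) = Mul(0, Pow(a, -1)) = 0)
Function('V')(h) = Add(-1, h) (Function('V')(h) = Add(-6, Add(Add(5, 0), h)) = Add(-6, Add(5, h)) = Add(-1, h))
Mul(Function('V')(-6), Add(30, -37)) = Mul(Add(-1, -6), Add(30, -37)) = Mul(-7, -7) = 49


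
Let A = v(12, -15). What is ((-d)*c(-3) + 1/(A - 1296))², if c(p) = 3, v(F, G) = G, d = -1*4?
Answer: 247464361/1718721 ≈ 143.98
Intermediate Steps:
d = -4
A = -15
((-d)*c(-3) + 1/(A - 1296))² = (-1*(-4)*3 + 1/(-15 - 1296))² = (4*3 + 1/(-1311))² = (12 - 1/1311)² = (15731/1311)² = 247464361/1718721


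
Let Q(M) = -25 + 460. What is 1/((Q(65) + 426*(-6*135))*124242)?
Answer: -1/42816899250 ≈ -2.3355e-11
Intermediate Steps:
Q(M) = 435
1/((Q(65) + 426*(-6*135))*124242) = 1/((435 + 426*(-6*135))*124242) = (1/124242)/(435 + 426*(-810)) = (1/124242)/(435 - 345060) = (1/124242)/(-344625) = -1/344625*1/124242 = -1/42816899250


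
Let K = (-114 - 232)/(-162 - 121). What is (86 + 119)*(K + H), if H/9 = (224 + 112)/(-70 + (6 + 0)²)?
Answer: -86512870/4811 ≈ -17982.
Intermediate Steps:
K = 346/283 (K = -346/(-283) = -346*(-1/283) = 346/283 ≈ 1.2226)
H = -1512/17 (H = 9*((224 + 112)/(-70 + (6 + 0)²)) = 9*(336/(-70 + 6²)) = 9*(336/(-70 + 36)) = 9*(336/(-34)) = 9*(336*(-1/34)) = 9*(-168/17) = -1512/17 ≈ -88.941)
(86 + 119)*(K + H) = (86 + 119)*(346/283 - 1512/17) = 205*(-422014/4811) = -86512870/4811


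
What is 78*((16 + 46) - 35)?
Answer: 2106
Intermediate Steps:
78*((16 + 46) - 35) = 78*(62 - 35) = 78*27 = 2106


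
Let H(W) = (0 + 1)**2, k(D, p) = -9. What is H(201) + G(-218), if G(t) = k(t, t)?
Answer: -8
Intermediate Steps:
G(t) = -9
H(W) = 1 (H(W) = 1**2 = 1)
H(201) + G(-218) = 1 - 9 = -8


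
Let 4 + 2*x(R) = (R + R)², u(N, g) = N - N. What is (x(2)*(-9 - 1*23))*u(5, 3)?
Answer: 0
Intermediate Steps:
u(N, g) = 0
x(R) = -2 + 2*R² (x(R) = -2 + (R + R)²/2 = -2 + (2*R)²/2 = -2 + (4*R²)/2 = -2 + 2*R²)
(x(2)*(-9 - 1*23))*u(5, 3) = ((-2 + 2*2²)*(-9 - 1*23))*0 = ((-2 + 2*4)*(-9 - 23))*0 = ((-2 + 8)*(-32))*0 = (6*(-32))*0 = -192*0 = 0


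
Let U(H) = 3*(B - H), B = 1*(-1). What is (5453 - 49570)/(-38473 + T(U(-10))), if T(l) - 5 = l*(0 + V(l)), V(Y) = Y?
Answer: 44117/37739 ≈ 1.1690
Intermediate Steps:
B = -1
U(H) = -3 - 3*H (U(H) = 3*(-1 - H) = -3 - 3*H)
T(l) = 5 + l² (T(l) = 5 + l*(0 + l) = 5 + l*l = 5 + l²)
(5453 - 49570)/(-38473 + T(U(-10))) = (5453 - 49570)/(-38473 + (5 + (-3 - 3*(-10))²)) = -44117/(-38473 + (5 + (-3 + 30)²)) = -44117/(-38473 + (5 + 27²)) = -44117/(-38473 + (5 + 729)) = -44117/(-38473 + 734) = -44117/(-37739) = -44117*(-1/37739) = 44117/37739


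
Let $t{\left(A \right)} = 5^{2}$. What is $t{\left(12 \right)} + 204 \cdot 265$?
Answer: $54085$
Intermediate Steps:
$t{\left(A \right)} = 25$
$t{\left(12 \right)} + 204 \cdot 265 = 25 + 204 \cdot 265 = 25 + 54060 = 54085$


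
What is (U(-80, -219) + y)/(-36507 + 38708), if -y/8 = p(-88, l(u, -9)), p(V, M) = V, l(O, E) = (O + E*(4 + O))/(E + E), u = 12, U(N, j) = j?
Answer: 485/2201 ≈ 0.22035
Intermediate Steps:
l(O, E) = (O + E*(4 + O))/(2*E) (l(O, E) = (O + E*(4 + O))/((2*E)) = (O + E*(4 + O))*(1/(2*E)) = (O + E*(4 + O))/(2*E))
y = 704 (y = -8*(-88) = 704)
(U(-80, -219) + y)/(-36507 + 38708) = (-219 + 704)/(-36507 + 38708) = 485/2201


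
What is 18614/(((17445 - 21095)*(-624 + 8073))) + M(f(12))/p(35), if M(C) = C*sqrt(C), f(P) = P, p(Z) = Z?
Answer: -9307/13594425 + 24*sqrt(3)/35 ≈ 1.1870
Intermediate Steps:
M(C) = C**(3/2)
18614/(((17445 - 21095)*(-624 + 8073))) + M(f(12))/p(35) = 18614/(((17445 - 21095)*(-624 + 8073))) + 12**(3/2)/35 = 18614/((-3650*7449)) + (24*sqrt(3))*(1/35) = 18614/(-27188850) + 24*sqrt(3)/35 = 18614*(-1/27188850) + 24*sqrt(3)/35 = -9307/13594425 + 24*sqrt(3)/35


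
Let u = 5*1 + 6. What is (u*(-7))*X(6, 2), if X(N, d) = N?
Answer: -462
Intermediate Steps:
u = 11 (u = 5 + 6 = 11)
(u*(-7))*X(6, 2) = (11*(-7))*6 = -77*6 = -462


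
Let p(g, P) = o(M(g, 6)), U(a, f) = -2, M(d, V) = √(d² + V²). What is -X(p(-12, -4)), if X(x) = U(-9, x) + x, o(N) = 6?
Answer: -4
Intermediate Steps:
M(d, V) = √(V² + d²)
p(g, P) = 6
X(x) = -2 + x
-X(p(-12, -4)) = -(-2 + 6) = -1*4 = -4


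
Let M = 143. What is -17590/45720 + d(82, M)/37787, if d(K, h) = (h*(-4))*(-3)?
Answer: -58621781/172762164 ≈ -0.33932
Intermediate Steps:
d(K, h) = 12*h (d(K, h) = -4*h*(-3) = 12*h)
-17590/45720 + d(82, M)/37787 = -17590/45720 + (12*143)/37787 = -17590*1/45720 + 1716*(1/37787) = -1759/4572 + 1716/37787 = -58621781/172762164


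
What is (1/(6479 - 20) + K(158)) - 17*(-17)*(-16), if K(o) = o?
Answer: -28845893/6459 ≈ -4466.0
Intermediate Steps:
(1/(6479 - 20) + K(158)) - 17*(-17)*(-16) = (1/(6479 - 20) + 158) - 17*(-17)*(-16) = (1/6459 + 158) + 289*(-16) = (1/6459 + 158) - 4624 = 1020523/6459 - 4624 = -28845893/6459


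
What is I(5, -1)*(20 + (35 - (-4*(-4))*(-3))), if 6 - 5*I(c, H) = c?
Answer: 103/5 ≈ 20.600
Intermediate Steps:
I(c, H) = 6/5 - c/5
I(5, -1)*(20 + (35 - (-4*(-4))*(-3))) = (6/5 - ⅕*5)*(20 + (35 - (-4*(-4))*(-3))) = (6/5 - 1)*(20 + (35 - 16*(-3))) = (20 + (35 - 1*(-48)))/5 = (20 + (35 + 48))/5 = (20 + 83)/5 = (⅕)*103 = 103/5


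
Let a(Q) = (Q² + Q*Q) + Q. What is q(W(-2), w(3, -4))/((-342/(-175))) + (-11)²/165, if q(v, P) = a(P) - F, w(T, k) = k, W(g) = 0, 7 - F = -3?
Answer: 2834/285 ≈ 9.9439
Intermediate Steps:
F = 10 (F = 7 - 1*(-3) = 7 + 3 = 10)
a(Q) = Q + 2*Q² (a(Q) = (Q² + Q²) + Q = 2*Q² + Q = Q + 2*Q²)
q(v, P) = -10 + P*(1 + 2*P) (q(v, P) = P*(1 + 2*P) - 1*10 = P*(1 + 2*P) - 10 = -10 + P*(1 + 2*P))
q(W(-2), w(3, -4))/((-342/(-175))) + (-11)²/165 = (-10 - 4*(1 + 2*(-4)))/((-342/(-175))) + (-11)²/165 = (-10 - 4*(1 - 8))/((-342*(-1/175))) + 121*(1/165) = (-10 - 4*(-7))/(342/175) + 11/15 = (-10 + 28)*(175/342) + 11/15 = 18*(175/342) + 11/15 = 175/19 + 11/15 = 2834/285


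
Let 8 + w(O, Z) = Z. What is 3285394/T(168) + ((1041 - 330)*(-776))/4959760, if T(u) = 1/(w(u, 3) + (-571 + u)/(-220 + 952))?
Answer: -1034463025431148/56727255 ≈ -1.8236e+7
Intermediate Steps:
w(O, Z) = -8 + Z
T(u) = 1/(-4231/732 + u/732) (T(u) = 1/((-8 + 3) + (-571 + u)/(-220 + 952)) = 1/(-5 + (-571 + u)/732) = 1/(-5 + (-571 + u)*(1/732)) = 1/(-5 + (-571/732 + u/732)) = 1/(-4231/732 + u/732))
3285394/T(168) + ((1041 - 330)*(-776))/4959760 = 3285394/((732/(-4231 + 168))) + ((1041 - 330)*(-776))/4959760 = 3285394/((732/(-4063))) + (711*(-776))*(1/4959760) = 3285394/((732*(-1/4063))) - 551736*1/4959760 = 3285394/(-732/4063) - 68967/619970 = 3285394*(-4063/732) - 68967/619970 = -6674277911/366 - 68967/619970 = -1034463025431148/56727255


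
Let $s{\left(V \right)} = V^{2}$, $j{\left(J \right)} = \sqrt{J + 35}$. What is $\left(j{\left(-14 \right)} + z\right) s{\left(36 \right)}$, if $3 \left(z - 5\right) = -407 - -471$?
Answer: $34128 + 1296 \sqrt{21} \approx 40067.0$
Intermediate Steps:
$j{\left(J \right)} = \sqrt{35 + J}$
$z = \frac{79}{3}$ ($z = 5 + \frac{-407 - -471}{3} = 5 + \frac{-407 + 471}{3} = 5 + \frac{1}{3} \cdot 64 = 5 + \frac{64}{3} = \frac{79}{3} \approx 26.333$)
$\left(j{\left(-14 \right)} + z\right) s{\left(36 \right)} = \left(\sqrt{35 - 14} + \frac{79}{3}\right) 36^{2} = \left(\sqrt{21} + \frac{79}{3}\right) 1296 = \left(\frac{79}{3} + \sqrt{21}\right) 1296 = 34128 + 1296 \sqrt{21}$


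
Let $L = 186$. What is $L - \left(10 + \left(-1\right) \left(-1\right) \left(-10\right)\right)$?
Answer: $186$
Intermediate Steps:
$L - \left(10 + \left(-1\right) \left(-1\right) \left(-10\right)\right) = 186 - \left(10 + \left(-1\right) \left(-1\right) \left(-10\right)\right) = 186 - \left(10 + 1 \left(-10\right)\right) = 186 - \left(10 - 10\right) = 186 - 0 = 186 + 0 = 186$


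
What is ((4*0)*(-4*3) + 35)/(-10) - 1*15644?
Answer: -31295/2 ≈ -15648.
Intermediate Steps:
((4*0)*(-4*3) + 35)/(-10) - 1*15644 = -(0*(-12) + 35)/10 - 15644 = -(0 + 35)/10 - 15644 = -⅒*35 - 15644 = -7/2 - 15644 = -31295/2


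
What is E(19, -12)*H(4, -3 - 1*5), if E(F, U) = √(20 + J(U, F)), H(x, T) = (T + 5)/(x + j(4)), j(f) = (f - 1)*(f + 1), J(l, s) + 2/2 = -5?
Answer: -3*√14/19 ≈ -0.59079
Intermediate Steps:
J(l, s) = -6 (J(l, s) = -1 - 5 = -6)
j(f) = (1 + f)*(-1 + f) (j(f) = (-1 + f)*(1 + f) = (1 + f)*(-1 + f))
H(x, T) = (5 + T)/(15 + x) (H(x, T) = (T + 5)/(x + (-1 + 4²)) = (5 + T)/(x + (-1 + 16)) = (5 + T)/(x + 15) = (5 + T)/(15 + x))
E(F, U) = √14 (E(F, U) = √(20 - 6) = √14)
E(19, -12)*H(4, -3 - 1*5) = √14*((5 + (-3 - 1*5))/(15 + 4)) = √14*((5 + (-3 - 5))/19) = √14*((5 - 8)/19) = √14*((1/19)*(-3)) = √14*(-3/19) = -3*√14/19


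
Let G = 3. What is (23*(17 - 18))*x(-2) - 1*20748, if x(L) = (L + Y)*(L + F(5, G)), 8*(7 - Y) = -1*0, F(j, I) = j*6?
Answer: -23968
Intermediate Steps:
F(j, I) = 6*j
Y = 7 (Y = 7 - (-1)*0/8 = 7 - ⅛*0 = 7 + 0 = 7)
x(L) = (7 + L)*(30 + L) (x(L) = (L + 7)*(L + 6*5) = (7 + L)*(L + 30) = (7 + L)*(30 + L))
(23*(17 - 18))*x(-2) - 1*20748 = (23*(17 - 18))*(210 + (-2)² + 37*(-2)) - 1*20748 = (23*(-1))*(210 + 4 - 74) - 20748 = -23*140 - 20748 = -3220 - 20748 = -23968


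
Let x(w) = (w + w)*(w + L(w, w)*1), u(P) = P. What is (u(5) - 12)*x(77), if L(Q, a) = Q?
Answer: -166012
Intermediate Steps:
x(w) = 4*w² (x(w) = (w + w)*(w + w*1) = (2*w)*(w + w) = (2*w)*(2*w) = 4*w²)
(u(5) - 12)*x(77) = (5 - 12)*(4*77²) = -28*5929 = -7*23716 = -166012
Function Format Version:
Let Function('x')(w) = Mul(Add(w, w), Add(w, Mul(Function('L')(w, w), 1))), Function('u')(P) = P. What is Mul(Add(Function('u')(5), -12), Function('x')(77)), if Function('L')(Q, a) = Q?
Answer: -166012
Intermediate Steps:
Function('x')(w) = Mul(4, Pow(w, 2)) (Function('x')(w) = Mul(Add(w, w), Add(w, Mul(w, 1))) = Mul(Mul(2, w), Add(w, w)) = Mul(Mul(2, w), Mul(2, w)) = Mul(4, Pow(w, 2)))
Mul(Add(Function('u')(5), -12), Function('x')(77)) = Mul(Add(5, -12), Mul(4, Pow(77, 2))) = Mul(-7, Mul(4, 5929)) = Mul(-7, 23716) = -166012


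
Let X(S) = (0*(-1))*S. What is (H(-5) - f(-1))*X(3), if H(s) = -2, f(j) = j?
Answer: 0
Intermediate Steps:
X(S) = 0 (X(S) = 0*S = 0)
(H(-5) - f(-1))*X(3) = (-2 - 1*(-1))*0 = (-2 + 1)*0 = -1*0 = 0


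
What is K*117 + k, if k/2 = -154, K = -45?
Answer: -5573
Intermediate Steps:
k = -308 (k = 2*(-154) = -308)
K*117 + k = -45*117 - 308 = -5265 - 308 = -5573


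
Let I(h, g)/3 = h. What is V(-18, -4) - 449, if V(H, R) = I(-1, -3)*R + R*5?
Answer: -457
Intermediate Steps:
I(h, g) = 3*h
V(H, R) = 2*R (V(H, R) = (3*(-1))*R + R*5 = -3*R + 5*R = 2*R)
V(-18, -4) - 449 = 2*(-4) - 449 = -8 - 449 = -457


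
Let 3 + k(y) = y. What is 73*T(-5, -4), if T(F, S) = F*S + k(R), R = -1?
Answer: 1168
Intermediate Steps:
k(y) = -3 + y
T(F, S) = -4 + F*S (T(F, S) = F*S + (-3 - 1) = F*S - 4 = -4 + F*S)
73*T(-5, -4) = 73*(-4 - 5*(-4)) = 73*(-4 + 20) = 73*16 = 1168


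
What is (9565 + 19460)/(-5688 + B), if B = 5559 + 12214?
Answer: 5805/2417 ≈ 2.4017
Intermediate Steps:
B = 17773
(9565 + 19460)/(-5688 + B) = (9565 + 19460)/(-5688 + 17773) = 29025/12085 = 29025*(1/12085) = 5805/2417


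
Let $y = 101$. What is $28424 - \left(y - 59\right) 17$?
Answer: $27710$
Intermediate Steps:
$28424 - \left(y - 59\right) 17 = 28424 - \left(101 - 59\right) 17 = 28424 - 42 \cdot 17 = 28424 - 714 = 27710$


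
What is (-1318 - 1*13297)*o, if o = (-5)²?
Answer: -365375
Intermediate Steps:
o = 25
(-1318 - 1*13297)*o = (-1318 - 1*13297)*25 = (-1318 - 13297)*25 = -14615*25 = -365375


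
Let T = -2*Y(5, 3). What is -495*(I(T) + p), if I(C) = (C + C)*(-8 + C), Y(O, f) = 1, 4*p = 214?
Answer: -92565/2 ≈ -46283.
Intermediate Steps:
p = 107/2 (p = (¼)*214 = 107/2 ≈ 53.500)
T = -2 (T = -2*1 = -2)
I(C) = 2*C*(-8 + C) (I(C) = (2*C)*(-8 + C) = 2*C*(-8 + C))
-495*(I(T) + p) = -495*(2*(-2)*(-8 - 2) + 107/2) = -495*(2*(-2)*(-10) + 107/2) = -495*(40 + 107/2) = -495*187/2 = -92565/2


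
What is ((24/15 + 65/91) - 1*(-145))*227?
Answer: 1170412/35 ≈ 33440.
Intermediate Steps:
((24/15 + 65/91) - 1*(-145))*227 = ((24*(1/15) + 65*(1/91)) + 145)*227 = ((8/5 + 5/7) + 145)*227 = (81/35 + 145)*227 = (5156/35)*227 = 1170412/35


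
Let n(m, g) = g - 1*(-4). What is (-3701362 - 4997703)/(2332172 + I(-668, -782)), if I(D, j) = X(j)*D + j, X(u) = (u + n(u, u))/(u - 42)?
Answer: -179200739/48000582 ≈ -3.7333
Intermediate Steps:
n(m, g) = 4 + g (n(m, g) = g + 4 = 4 + g)
X(u) = (4 + 2*u)/(-42 + u) (X(u) = (u + (4 + u))/(u - 42) = (4 + 2*u)/(-42 + u))
I(D, j) = j + 2*D*(2 + j)/(-42 + j) (I(D, j) = (2*(2 + j)/(-42 + j))*D + j = 2*D*(2 + j)/(-42 + j) + j = j + 2*D*(2 + j)/(-42 + j))
(-3701362 - 4997703)/(2332172 + I(-668, -782)) = (-3701362 - 4997703)/(2332172 + (-782*(-42 - 782) + 2*(-668)*(2 - 782))/(-42 - 782)) = -8699065/(2332172 + (-782*(-824) + 2*(-668)*(-780))/(-824)) = -8699065/(2332172 - (644368 + 1042080)/824) = -8699065/(2332172 - 1/824*1686448) = -8699065/(2332172 - 210806/103) = -8699065/240002910/103 = -8699065*103/240002910 = -179200739/48000582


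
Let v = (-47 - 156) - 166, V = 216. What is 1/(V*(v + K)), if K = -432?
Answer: -1/173016 ≈ -5.7798e-6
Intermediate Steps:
v = -369 (v = -203 - 166 = -369)
1/(V*(v + K)) = 1/(216*(-369 - 432)) = 1/(216*(-801)) = 1/(-173016) = -1/173016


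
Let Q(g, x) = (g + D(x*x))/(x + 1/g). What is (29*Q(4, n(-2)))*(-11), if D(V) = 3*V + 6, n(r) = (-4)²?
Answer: -992728/65 ≈ -15273.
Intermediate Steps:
n(r) = 16
D(V) = 6 + 3*V
Q(g, x) = (6 + g + 3*x²)/(x + 1/g) (Q(g, x) = (g + (6 + 3*(x*x)))/(x + 1/g) = (g + (6 + 3*x²))/(x + 1/g) = (6 + g + 3*x²)/(x + 1/g))
(29*Q(4, n(-2)))*(-11) = (29*(4*(6 + 4 + 3*16²)/(1 + 4*16)))*(-11) = (29*(4*(6 + 4 + 3*256)/(1 + 64)))*(-11) = (29*(4*(6 + 4 + 768)/65))*(-11) = (29*(4*(1/65)*778))*(-11) = (29*(3112/65))*(-11) = (90248/65)*(-11) = -992728/65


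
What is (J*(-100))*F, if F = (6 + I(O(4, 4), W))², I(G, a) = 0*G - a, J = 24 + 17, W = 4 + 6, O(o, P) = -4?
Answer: -65600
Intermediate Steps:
W = 10
J = 41
I(G, a) = -a (I(G, a) = 0 - a = -a)
F = 16 (F = (6 - 1*10)² = (6 - 10)² = (-4)² = 16)
(J*(-100))*F = (41*(-100))*16 = -4100*16 = -65600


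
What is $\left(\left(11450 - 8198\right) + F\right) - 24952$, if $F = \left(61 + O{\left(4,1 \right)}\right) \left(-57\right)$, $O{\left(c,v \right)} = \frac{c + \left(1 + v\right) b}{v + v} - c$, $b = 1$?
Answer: $-25120$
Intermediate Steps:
$O{\left(c,v \right)} = - c + \frac{1 + c + v}{2 v}$ ($O{\left(c,v \right)} = \frac{c + \left(1 + v\right) 1}{v + v} - c = \frac{c + \left(1 + v\right)}{2 v} - c = \left(1 + c + v\right) \frac{1}{2 v} - c = \frac{1 + c + v}{2 v} - c = - c + \frac{1 + c + v}{2 v}$)
$F = -3420$ ($F = \left(61 + \frac{1 + 4 - 1 \left(-1 + 2 \cdot 4\right)}{2 \cdot 1}\right) \left(-57\right) = \left(61 + \frac{1}{2} \cdot 1 \left(1 + 4 - 1 \left(-1 + 8\right)\right)\right) \left(-57\right) = \left(61 + \frac{1}{2} \cdot 1 \left(1 + 4 - 1 \cdot 7\right)\right) \left(-57\right) = \left(61 + \frac{1}{2} \cdot 1 \left(1 + 4 - 7\right)\right) \left(-57\right) = \left(61 + \frac{1}{2} \cdot 1 \left(-2\right)\right) \left(-57\right) = \left(61 - 1\right) \left(-57\right) = 60 \left(-57\right) = -3420$)
$\left(\left(11450 - 8198\right) + F\right) - 24952 = \left(\left(11450 - 8198\right) - 3420\right) - 24952 = \left(3252 - 3420\right) - 24952 = -168 - 24952 = -25120$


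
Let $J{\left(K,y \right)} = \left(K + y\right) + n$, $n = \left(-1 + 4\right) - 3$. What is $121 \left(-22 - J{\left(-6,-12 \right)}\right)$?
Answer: $-484$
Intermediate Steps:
$n = 0$ ($n = 3 - 3 = 0$)
$J{\left(K,y \right)} = K + y$ ($J{\left(K,y \right)} = \left(K + y\right) + 0 = K + y$)
$121 \left(-22 - J{\left(-6,-12 \right)}\right) = 121 \left(-22 - \left(-6 - 12\right)\right) = 121 \left(-22 - -18\right) = 121 \left(-22 + 18\right) = 121 \left(-4\right) = -484$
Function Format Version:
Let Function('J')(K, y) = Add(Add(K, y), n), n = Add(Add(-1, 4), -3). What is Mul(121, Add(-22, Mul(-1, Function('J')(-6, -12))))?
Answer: -484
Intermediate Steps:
n = 0 (n = Add(3, -3) = 0)
Function('J')(K, y) = Add(K, y) (Function('J')(K, y) = Add(Add(K, y), 0) = Add(K, y))
Mul(121, Add(-22, Mul(-1, Function('J')(-6, -12)))) = Mul(121, Add(-22, Mul(-1, Add(-6, -12)))) = Mul(121, Add(-22, Mul(-1, -18))) = Mul(121, Add(-22, 18)) = Mul(121, -4) = -484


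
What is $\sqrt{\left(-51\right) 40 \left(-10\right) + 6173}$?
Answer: $\sqrt{26573} \approx 163.01$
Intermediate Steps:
$\sqrt{\left(-51\right) 40 \left(-10\right) + 6173} = \sqrt{\left(-2040\right) \left(-10\right) + 6173} = \sqrt{20400 + 6173} = \sqrt{26573}$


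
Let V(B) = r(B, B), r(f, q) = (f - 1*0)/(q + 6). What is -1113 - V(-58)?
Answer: -28967/26 ≈ -1114.1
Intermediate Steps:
r(f, q) = f/(6 + q) (r(f, q) = (f + 0)/(6 + q) = f/(6 + q))
V(B) = B/(6 + B)
-1113 - V(-58) = -1113 - (-58)/(6 - 58) = -1113 - (-58)/(-52) = -1113 - (-58)*(-1)/52 = -1113 - 1*29/26 = -1113 - 29/26 = -28967/26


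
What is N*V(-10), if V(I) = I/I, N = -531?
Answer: -531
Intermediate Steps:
V(I) = 1
N*V(-10) = -531*1 = -531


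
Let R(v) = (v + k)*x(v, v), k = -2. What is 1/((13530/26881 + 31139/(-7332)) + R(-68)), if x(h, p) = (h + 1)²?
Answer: -197091492/61932797376659 ≈ -3.1823e-6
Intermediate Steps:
x(h, p) = (1 + h)²
R(v) = (1 + v)²*(-2 + v) (R(v) = (v - 2)*(1 + v)² = (-2 + v)*(1 + v)² = (1 + v)²*(-2 + v))
1/((13530/26881 + 31139/(-7332)) + R(-68)) = 1/((13530/26881 + 31139/(-7332)) + (1 - 68)²*(-2 - 68)) = 1/((13530*(1/26881) + 31139*(-1/7332)) + (-67)²*(-70)) = 1/((13530/26881 - 31139/7332) + 4489*(-70)) = 1/(-737845499/197091492 - 314230) = 1/(-61932797376659/197091492) = -197091492/61932797376659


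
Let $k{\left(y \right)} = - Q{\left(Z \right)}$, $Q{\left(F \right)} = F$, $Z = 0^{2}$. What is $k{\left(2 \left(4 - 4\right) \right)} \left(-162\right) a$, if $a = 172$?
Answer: $0$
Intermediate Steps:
$Z = 0$
$k{\left(y \right)} = 0$ ($k{\left(y \right)} = \left(-1\right) 0 = 0$)
$k{\left(2 \left(4 - 4\right) \right)} \left(-162\right) a = 0 \left(-162\right) 172 = 0 \cdot 172 = 0$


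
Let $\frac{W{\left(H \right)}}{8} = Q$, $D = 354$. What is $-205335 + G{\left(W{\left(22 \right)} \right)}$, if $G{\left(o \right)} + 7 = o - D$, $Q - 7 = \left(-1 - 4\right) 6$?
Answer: $-205880$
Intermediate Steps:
$Q = -23$ ($Q = 7 + \left(-1 - 4\right) 6 = 7 - 30 = -23$)
$W{\left(H \right)} = -184$ ($W{\left(H \right)} = 8 \left(-23\right) = -184$)
$G{\left(o \right)} = -361 + o$ ($G{\left(o \right)} = -7 + \left(o - 354\right) = -7 + \left(-354 + o\right) = -361 + o$)
$-205335 + G{\left(W{\left(22 \right)} \right)} = -205335 - 545 = -205880$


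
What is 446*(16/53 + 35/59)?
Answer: 1248354/3127 ≈ 399.22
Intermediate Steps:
446*(16/53 + 35/59) = 446*(2799/3127) = 1248354/3127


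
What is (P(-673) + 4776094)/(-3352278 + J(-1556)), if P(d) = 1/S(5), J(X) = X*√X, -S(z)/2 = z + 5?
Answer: -160107946745181/112415350769000 + 37158010931*I*√389/28103837692250 ≈ -1.4243 + 0.026077*I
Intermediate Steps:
S(z) = -10 - 2*z (S(z) = -2*(z + 5) = -2*(5 + z) = -10 - 2*z)
J(X) = X^(3/2)
P(d) = -1/20 (P(d) = 1/(-10 - 2*5) = 1/(-10 - 10) = 1/(-20) = -1/20)
(P(-673) + 4776094)/(-3352278 + J(-1556)) = (-1/20 + 4776094)/(-3352278 + (-1556)^(3/2)) = 95521879/(20*(-3352278 - 3112*I*√389))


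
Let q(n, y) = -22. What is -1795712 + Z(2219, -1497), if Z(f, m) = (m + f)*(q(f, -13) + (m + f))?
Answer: -1290312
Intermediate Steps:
Z(f, m) = (f + m)*(-22 + f + m) (Z(f, m) = (m + f)*(-22 + (m + f)) = (f + m)*(-22 + (f + m)) = (f + m)*(-22 + f + m))
-1795712 + Z(2219, -1497) = -1795712 + (2219² + (-1497)² - 22*2219 - 22*(-1497) + 2*2219*(-1497)) = -1795712 + (4923961 + 2241009 - 48818 + 32934 - 6643686) = -1795712 + 505400 = -1290312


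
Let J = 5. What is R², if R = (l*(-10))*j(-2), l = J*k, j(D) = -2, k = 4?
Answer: 160000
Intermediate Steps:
l = 20 (l = 5*4 = 20)
R = 400 (R = (20*(-10))*(-2) = -200*(-2) = 400)
R² = 400² = 160000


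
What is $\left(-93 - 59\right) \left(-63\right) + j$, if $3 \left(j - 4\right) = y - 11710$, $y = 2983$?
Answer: $6671$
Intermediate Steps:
$j = -2905$ ($j = 4 + \frac{2983 - 11710}{3} = 4 + \frac{1}{3} \left(-8727\right) = 4 - 2909 = -2905$)
$\left(-93 - 59\right) \left(-63\right) + j = \left(-93 - 59\right) \left(-63\right) - 2905 = \left(-152\right) \left(-63\right) - 2905 = 9576 - 2905 = 6671$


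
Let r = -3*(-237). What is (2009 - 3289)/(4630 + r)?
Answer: -1280/5341 ≈ -0.23966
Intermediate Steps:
r = 711
(2009 - 3289)/(4630 + r) = (2009 - 3289)/(4630 + 711) = -1280/5341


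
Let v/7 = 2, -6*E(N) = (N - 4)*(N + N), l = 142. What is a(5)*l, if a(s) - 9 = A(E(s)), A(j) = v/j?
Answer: 426/5 ≈ 85.200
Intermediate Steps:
E(N) = -N*(-4 + N)/3 (E(N) = -(N - 4)*(N + N)/6 = -(-4 + N)*2*N/6 = -N*(-4 + N)/3)
v = 14 (v = 7*2 = 14)
A(j) = 14/j
a(s) = 9 + 42/(s*(4 - s)) (a(s) = 9 + 14/((s*(4 - s)/3)) = 9 + 14*(3/(s*(4 - s))) = 9 + 42/(s*(4 - s)))
a(5)*l = (9 - 42/(5*(-4 + 5)))*142 = (9 - 42*⅕/1)*142 = (9 - 42*⅕*1)*142 = (9 - 42/5)*142 = (⅗)*142 = 426/5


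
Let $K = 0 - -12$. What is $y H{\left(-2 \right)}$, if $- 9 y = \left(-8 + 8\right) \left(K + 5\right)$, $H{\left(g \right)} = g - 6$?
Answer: $0$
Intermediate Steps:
$K = 12$ ($K = 0 + 12 = 12$)
$H{\left(g \right)} = -6 + g$
$y = 0$ ($y = - \frac{\left(-8 + 8\right) \left(12 + 5\right)}{9} = - \frac{0 \cdot 17}{9} = \left(- \frac{1}{9}\right) 0 = 0$)
$y H{\left(-2 \right)} = 0 \left(-6 - 2\right) = 0 \left(-8\right) = 0$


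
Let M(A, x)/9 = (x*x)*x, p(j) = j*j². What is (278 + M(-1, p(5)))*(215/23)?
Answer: 3779356645/23 ≈ 1.6432e+8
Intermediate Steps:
p(j) = j³
M(A, x) = 9*x³ (M(A, x) = 9*((x*x)*x) = 9*(x²*x) = 9*x³)
(278 + M(-1, p(5)))*(215/23) = (278 + 9*(5³)³)*(215/23) = (278 + 9*125³)*(215*(1/23)) = (278 + 9*1953125)*(215/23) = (278 + 17578125)*(215/23) = 17578403*(215/23) = 3779356645/23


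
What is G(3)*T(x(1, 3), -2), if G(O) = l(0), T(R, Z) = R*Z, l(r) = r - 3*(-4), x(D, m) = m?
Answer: -72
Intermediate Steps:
l(r) = 12 + r (l(r) = r + 12 = 12 + r)
G(O) = 12 (G(O) = 12 + 0 = 12)
G(3)*T(x(1, 3), -2) = 12*(3*(-2)) = 12*(-6) = -72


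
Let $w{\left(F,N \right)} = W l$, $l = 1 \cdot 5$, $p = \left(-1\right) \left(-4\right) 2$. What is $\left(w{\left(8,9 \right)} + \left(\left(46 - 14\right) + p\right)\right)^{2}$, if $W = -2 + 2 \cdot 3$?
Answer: $3600$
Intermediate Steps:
$p = 8$ ($p = 4 \cdot 2 = 8$)
$W = 4$ ($W = -2 + 6 = 4$)
$l = 5$
$w{\left(F,N \right)} = 20$ ($w{\left(F,N \right)} = 4 \cdot 5 = 20$)
$\left(w{\left(8,9 \right)} + \left(\left(46 - 14\right) + p\right)\right)^{2} = \left(20 + \left(\left(46 - 14\right) + 8\right)\right)^{2} = \left(20 + \left(32 + 8\right)\right)^{2} = \left(20 + 40\right)^{2} = 60^{2} = 3600$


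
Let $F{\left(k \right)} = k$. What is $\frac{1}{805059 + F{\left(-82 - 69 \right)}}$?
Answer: $\frac{1}{804908} \approx 1.2424 \cdot 10^{-6}$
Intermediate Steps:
$\frac{1}{805059 + F{\left(-82 - 69 \right)}} = \frac{1}{805059 - 151} = \frac{1}{804908}$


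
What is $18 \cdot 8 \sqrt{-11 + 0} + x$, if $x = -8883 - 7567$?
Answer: $-16450 + 144 i \sqrt{11} \approx -16450.0 + 477.59 i$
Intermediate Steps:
$x = -16450$ ($x = -8883 - 7567 = -16450$)
$18 \cdot 8 \sqrt{-11 + 0} + x = 18 \cdot 8 \sqrt{-11 + 0} - 16450 = 144 \sqrt{-11} - 16450 = 144 i \sqrt{11} - 16450 = -16450 + 144 i \sqrt{11}$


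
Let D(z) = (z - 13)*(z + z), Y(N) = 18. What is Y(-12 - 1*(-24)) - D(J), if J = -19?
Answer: -1198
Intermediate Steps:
D(z) = 2*z*(-13 + z) (D(z) = (-13 + z)*(2*z) = 2*z*(-13 + z))
Y(-12 - 1*(-24)) - D(J) = 18 - 2*(-19)*(-13 - 19) = 18 - 2*(-19)*(-32) = 18 - 1*1216 = 18 - 1216 = -1198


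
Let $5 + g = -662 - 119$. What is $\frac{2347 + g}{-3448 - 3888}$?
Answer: $- \frac{223}{1048} \approx -0.21279$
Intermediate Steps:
$g = -786$ ($g = -5 - 781 = -786$)
$\frac{2347 + g}{-3448 - 3888} = \frac{2347 - 786}{-3448 - 3888} = \frac{1561}{-7336} = 1561 \left(- \frac{1}{7336}\right) = - \frac{223}{1048}$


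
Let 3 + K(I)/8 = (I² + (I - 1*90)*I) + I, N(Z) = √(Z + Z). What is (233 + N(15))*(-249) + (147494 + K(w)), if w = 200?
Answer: 587053 - 249*√30 ≈ 5.8569e+5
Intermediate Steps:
N(Z) = √2*√Z (N(Z) = √(2*Z) = √2*√Z)
K(I) = -24 + 8*I + 8*I² + 8*I*(-90 + I) (K(I) = -24 + 8*((I² + (I - 1*90)*I) + I) = -24 + 8*((I² + (I - 90)*I) + I) = -24 + 8*((I² + (-90 + I)*I) + I) = -24 + 8*((I² + I*(-90 + I)) + I) = -24 + 8*(I + I² + I*(-90 + I)) = -24 + (8*I + 8*I² + 8*I*(-90 + I)) = -24 + 8*I + 8*I² + 8*I*(-90 + I))
(233 + N(15))*(-249) + (147494 + K(w)) = (233 + √2*√15)*(-249) + (147494 + (-24 - 712*200 + 16*200²)) = (233 + √30)*(-249) + (147494 + (-24 - 142400 + 16*40000)) = (-58017 - 249*√30) + (147494 + (-24 - 142400 + 640000)) = (-58017 - 249*√30) + (147494 + 497576) = (-58017 - 249*√30) + 645070 = 587053 - 249*√30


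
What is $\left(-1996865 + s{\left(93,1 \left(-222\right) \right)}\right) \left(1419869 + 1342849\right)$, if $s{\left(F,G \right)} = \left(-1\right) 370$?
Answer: $-5517797084730$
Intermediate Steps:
$s{\left(F,G \right)} = -370$
$\left(-1996865 + s{\left(93,1 \left(-222\right) \right)}\right) \left(1419869 + 1342849\right) = \left(-1996865 - 370\right) \left(1419869 + 1342849\right) = \left(-1997235\right) 2762718 = -5517797084730$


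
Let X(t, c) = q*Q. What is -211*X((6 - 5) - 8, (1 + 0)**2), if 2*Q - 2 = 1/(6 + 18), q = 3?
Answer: -10339/16 ≈ -646.19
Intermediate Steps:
Q = 49/48 (Q = 1 + 1/(2*(6 + 18)) = 1 + (1/2)/24 = 1 + (1/2)*(1/24) = 1 + 1/48 = 49/48 ≈ 1.0208)
X(t, c) = 49/16 (X(t, c) = 3*(49/48) = 49/16)
-211*X((6 - 5) - 8, (1 + 0)**2) = -211*49/16 = -10339/16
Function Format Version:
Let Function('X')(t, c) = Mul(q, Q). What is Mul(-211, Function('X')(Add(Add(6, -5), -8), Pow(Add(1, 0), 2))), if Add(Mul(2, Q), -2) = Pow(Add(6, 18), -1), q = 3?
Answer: Rational(-10339, 16) ≈ -646.19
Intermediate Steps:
Q = Rational(49, 48) (Q = Add(1, Mul(Rational(1, 2), Pow(Add(6, 18), -1))) = Add(1, Mul(Rational(1, 2), Pow(24, -1))) = Add(1, Mul(Rational(1, 2), Rational(1, 24))) = Add(1, Rational(1, 48)) = Rational(49, 48) ≈ 1.0208)
Function('X')(t, c) = Rational(49, 16) (Function('X')(t, c) = Mul(3, Rational(49, 48)) = Rational(49, 16))
Mul(-211, Function('X')(Add(Add(6, -5), -8), Pow(Add(1, 0), 2))) = Mul(-211, Rational(49, 16)) = Rational(-10339, 16)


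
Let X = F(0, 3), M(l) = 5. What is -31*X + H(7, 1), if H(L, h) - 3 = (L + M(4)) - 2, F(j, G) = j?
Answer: 13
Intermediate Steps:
X = 0
H(L, h) = 6 + L (H(L, h) = 3 + ((L + 5) - 2) = 3 + ((5 + L) - 2) = 3 + (3 + L) = 6 + L)
-31*X + H(7, 1) = -31*0 + (6 + 7) = 0 + 13 = 13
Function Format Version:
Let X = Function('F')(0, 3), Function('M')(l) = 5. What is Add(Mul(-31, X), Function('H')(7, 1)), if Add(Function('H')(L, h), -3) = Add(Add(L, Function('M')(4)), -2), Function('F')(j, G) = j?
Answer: 13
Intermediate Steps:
X = 0
Function('H')(L, h) = Add(6, L) (Function('H')(L, h) = Add(3, Add(Add(L, 5), -2)) = Add(3, Add(Add(5, L), -2)) = Add(3, Add(3, L)) = Add(6, L))
Add(Mul(-31, X), Function('H')(7, 1)) = Add(Mul(-31, 0), Add(6, 7)) = Add(0, 13) = 13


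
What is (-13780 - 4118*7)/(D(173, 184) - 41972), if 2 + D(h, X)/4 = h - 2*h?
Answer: 7101/7112 ≈ 0.99845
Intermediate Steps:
D(h, X) = -8 - 4*h (D(h, X) = -8 + 4*(h - 2*h) = -8 + 4*(-h) = -8 - 4*h)
(-13780 - 4118*7)/(D(173, 184) - 41972) = (-13780 - 4118*7)/((-8 - 4*173) - 41972) = (-13780 - 28826)/((-8 - 692) - 41972) = -42606/(-700 - 41972) = -42606/(-42672) = -42606*(-1/42672) = 7101/7112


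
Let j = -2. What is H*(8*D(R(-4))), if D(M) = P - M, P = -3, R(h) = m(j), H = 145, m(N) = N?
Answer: -1160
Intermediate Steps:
R(h) = -2
D(M) = -3 - M
H*(8*D(R(-4))) = 145*(8*(-3 - 1*(-2))) = 145*(8*(-3 + 2)) = 145*(8*(-1)) = 145*(-8) = -1160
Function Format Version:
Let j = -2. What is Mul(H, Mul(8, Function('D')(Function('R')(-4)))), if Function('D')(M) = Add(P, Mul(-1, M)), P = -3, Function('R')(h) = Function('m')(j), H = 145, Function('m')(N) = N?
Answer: -1160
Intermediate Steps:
Function('R')(h) = -2
Function('D')(M) = Add(-3, Mul(-1, M))
Mul(H, Mul(8, Function('D')(Function('R')(-4)))) = Mul(145, Mul(8, Add(-3, Mul(-1, -2)))) = Mul(145, Mul(8, Add(-3, 2))) = Mul(145, Mul(8, -1)) = Mul(145, -8) = -1160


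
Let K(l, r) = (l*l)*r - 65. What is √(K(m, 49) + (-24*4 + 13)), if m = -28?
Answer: 6*√1063 ≈ 195.62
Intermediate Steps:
K(l, r) = -65 + r*l² (K(l, r) = l²*r - 65 = r*l² - 65 = -65 + r*l²)
√(K(m, 49) + (-24*4 + 13)) = √((-65 + 49*(-28)²) + (-24*4 + 13)) = √((-65 + 49*784) + (-96 + 13)) = √((-65 + 38416) - 83) = √(38351 - 83) = √38268 = 6*√1063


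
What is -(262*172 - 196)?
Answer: -44868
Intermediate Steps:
-(262*172 - 196) = -(45064 - 196) = -1*44868 = -44868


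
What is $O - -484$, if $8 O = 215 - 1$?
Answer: $\frac{2043}{4} \approx 510.75$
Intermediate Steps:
$O = \frac{107}{4}$ ($O = \frac{215 - 1}{8} = \frac{1}{8} \cdot 214 = \frac{107}{4} \approx 26.75$)
$O - -484 = \frac{107}{4} - -484 = \frac{107}{4} + 484 = \frac{2043}{4}$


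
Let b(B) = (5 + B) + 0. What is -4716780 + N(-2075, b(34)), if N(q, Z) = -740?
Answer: -4717520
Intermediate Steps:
b(B) = 5 + B
-4716780 + N(-2075, b(34)) = -4716780 - 740 = -4717520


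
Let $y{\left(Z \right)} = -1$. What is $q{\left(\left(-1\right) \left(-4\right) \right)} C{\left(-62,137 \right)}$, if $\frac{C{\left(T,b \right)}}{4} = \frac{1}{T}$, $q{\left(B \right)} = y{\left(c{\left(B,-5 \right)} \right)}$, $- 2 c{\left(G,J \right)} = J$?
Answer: $\frac{2}{31} \approx 0.064516$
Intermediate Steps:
$c{\left(G,J \right)} = - \frac{J}{2}$
$q{\left(B \right)} = -1$
$C{\left(T,b \right)} = \frac{4}{T}$
$q{\left(\left(-1\right) \left(-4\right) \right)} C{\left(-62,137 \right)} = - \frac{4}{-62} = - \frac{4 \left(-1\right)}{62} = \left(-1\right) \left(- \frac{2}{31}\right) = \frac{2}{31}$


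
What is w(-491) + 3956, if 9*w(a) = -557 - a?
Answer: 11846/3 ≈ 3948.7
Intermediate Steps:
w(a) = -557/9 - a/9 (w(a) = (-557 - a)/9 = -557/9 - a/9)
w(-491) + 3956 = (-557/9 - ⅑*(-491)) + 3956 = (-557/9 + 491/9) + 3956 = -22/3 + 3956 = 11846/3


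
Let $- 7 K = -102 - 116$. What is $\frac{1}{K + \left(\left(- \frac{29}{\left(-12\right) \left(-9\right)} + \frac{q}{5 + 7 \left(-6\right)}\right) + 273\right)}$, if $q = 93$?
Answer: $\frac{27972}{8429665} \approx 0.0033183$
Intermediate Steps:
$K = \frac{218}{7}$ ($K = - \frac{-102 - 116}{7} = \left(- \frac{1}{7}\right) \left(-218\right) = \frac{218}{7} \approx 31.143$)
$\frac{1}{K + \left(\left(- \frac{29}{\left(-12\right) \left(-9\right)} + \frac{q}{5 + 7 \left(-6\right)}\right) + 273\right)} = \frac{1}{\frac{218}{7} + \left(\left(- \frac{29}{\left(-12\right) \left(-9\right)} + \frac{93}{5 + 7 \left(-6\right)}\right) + 273\right)} = \frac{1}{\frac{218}{7} + \left(\left(- \frac{29}{108} + \frac{93}{5 - 42}\right) + 273\right)} = \frac{1}{\frac{218}{7} + \left(\left(\left(-29\right) \frac{1}{108} + \frac{93}{-37}\right) + 273\right)} = \frac{1}{\frac{218}{7} + \left(\left(- \frac{29}{108} + 93 \left(- \frac{1}{37}\right)\right) + 273\right)} = \frac{1}{\frac{218}{7} + \left(\left(- \frac{29}{108} - \frac{93}{37}\right) + 273\right)} = \frac{1}{\frac{218}{7} + \left(- \frac{11117}{3996} + 273\right)} = \frac{1}{\frac{218}{7} + \frac{1079791}{3996}} = \frac{1}{\frac{8429665}{27972}} = \frac{27972}{8429665}$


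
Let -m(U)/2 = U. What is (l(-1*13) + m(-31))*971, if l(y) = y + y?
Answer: 34956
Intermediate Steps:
l(y) = 2*y
m(U) = -2*U
(l(-1*13) + m(-31))*971 = (2*(-1*13) - 2*(-31))*971 = (2*(-13) + 62)*971 = (-26 + 62)*971 = 36*971 = 34956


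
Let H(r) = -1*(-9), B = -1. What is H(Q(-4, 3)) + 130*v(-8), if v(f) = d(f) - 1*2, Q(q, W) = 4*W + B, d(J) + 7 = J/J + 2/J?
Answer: -2127/2 ≈ -1063.5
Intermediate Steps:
d(J) = -6 + 2/J (d(J) = -7 + (J/J + 2/J) = -7 + (1 + 2/J) = -6 + 2/J)
Q(q, W) = -1 + 4*W (Q(q, W) = 4*W - 1 = -1 + 4*W)
H(r) = 9
v(f) = -8 + 2/f (v(f) = (-6 + 2/f) - 1*2 = (-6 + 2/f) - 2 = -8 + 2/f)
H(Q(-4, 3)) + 130*v(-8) = 9 + 130*(-8 + 2/(-8)) = 9 + 130*(-8 + 2*(-⅛)) = 9 + 130*(-8 - ¼) = 9 + 130*(-33/4) = 9 - 2145/2 = -2127/2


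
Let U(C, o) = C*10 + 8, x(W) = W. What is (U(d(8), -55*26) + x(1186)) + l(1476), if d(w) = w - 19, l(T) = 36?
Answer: 1120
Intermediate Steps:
d(w) = -19 + w
U(C, o) = 8 + 10*C (U(C, o) = 10*C + 8 = 8 + 10*C)
(U(d(8), -55*26) + x(1186)) + l(1476) = ((8 + 10*(-19 + 8)) + 1186) + 36 = ((8 + 10*(-11)) + 1186) + 36 = ((8 - 110) + 1186) + 36 = (-102 + 1186) + 36 = 1084 + 36 = 1120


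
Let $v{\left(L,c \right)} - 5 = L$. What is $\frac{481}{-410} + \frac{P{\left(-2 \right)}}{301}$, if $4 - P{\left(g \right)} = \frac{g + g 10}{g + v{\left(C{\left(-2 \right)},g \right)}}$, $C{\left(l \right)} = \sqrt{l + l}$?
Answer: $- \frac{1833773}{1604330} - \frac{44 i}{3913} \approx -1.143 - 0.011245 i$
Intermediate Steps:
$C{\left(l \right)} = \sqrt{2} \sqrt{l}$ ($C{\left(l \right)} = \sqrt{2 l} = \sqrt{2} \sqrt{l}$)
$v{\left(L,c \right)} = 5 + L$
$P{\left(g \right)} = 4 - \frac{11 g}{5 + g + 2 i}$ ($P{\left(g \right)} = 4 - \frac{g + g 10}{g + \left(5 + \sqrt{2} \sqrt{-2}\right)} = 4 - \frac{g + 10 g}{g + \left(5 + \sqrt{2} i \sqrt{2}\right)} = 4 - \frac{11 g}{g + \left(5 + 2 i\right)} = 4 - \frac{11 g}{5 + g + 2 i}$)
$\frac{481}{-410} + \frac{P{\left(-2 \right)}}{301} = \frac{481}{-410} + \frac{\frac{1}{5 - 2 + 2 i} \left(20 - -14 + 8 i\right)}{301} = 481 \left(- \frac{1}{410}\right) + \frac{20 + 14 + 8 i}{3 + 2 i} \frac{1}{301} = - \frac{481}{410} + \frac{3 - 2 i}{13} \left(34 + 8 i\right) \frac{1}{301} = - \frac{481}{410} + \frac{\left(3 - 2 i\right) \left(34 + 8 i\right)}{13} \cdot \frac{1}{301} = - \frac{481}{410} + \frac{\left(3 - 2 i\right) \left(34 + 8 i\right)}{3913}$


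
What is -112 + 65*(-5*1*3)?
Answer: -1087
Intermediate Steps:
-112 + 65*(-5*1*3) = -112 + 65*(-5*3) = -112 + 65*(-15) = -112 - 975 = -1087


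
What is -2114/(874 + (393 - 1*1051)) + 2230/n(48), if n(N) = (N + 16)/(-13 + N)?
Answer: 1045219/864 ≈ 1209.7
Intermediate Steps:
n(N) = (16 + N)/(-13 + N)
-2114/(874 + (393 - 1*1051)) + 2230/n(48) = -2114/(874 + (393 - 1*1051)) + 2230/(((16 + 48)/(-13 + 48))) = -2114/(874 + (393 - 1051)) + 2230/((64/35)) = -2114/(874 - 658) + 2230/(((1/35)*64)) = -2114/216 + 2230/(64/35) = -2114*1/216 + 2230*(35/64) = -1057/108 + 39025/32 = 1045219/864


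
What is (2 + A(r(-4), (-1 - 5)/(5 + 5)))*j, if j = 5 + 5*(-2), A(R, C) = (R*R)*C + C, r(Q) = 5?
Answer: 68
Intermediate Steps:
A(R, C) = C + C*R² (A(R, C) = R²*C + C = C*R² + C = C + C*R²)
j = -5 (j = 5 - 10 = -5)
(2 + A(r(-4), (-1 - 5)/(5 + 5)))*j = (2 + ((-1 - 5)/(5 + 5))*(1 + 5²))*(-5) = (2 + (-6/10)*(1 + 25))*(-5) = (2 - 6*⅒*26)*(-5) = (2 - ⅗*26)*(-5) = (2 - 78/5)*(-5) = -68/5*(-5) = 68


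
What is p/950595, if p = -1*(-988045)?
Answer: 197609/190119 ≈ 1.0394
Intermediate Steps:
p = 988045
p/950595 = 988045/950595 = 988045*(1/950595) = 197609/190119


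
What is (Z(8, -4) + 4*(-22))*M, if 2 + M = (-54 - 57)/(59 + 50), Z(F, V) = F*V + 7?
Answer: 37177/109 ≈ 341.07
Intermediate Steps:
Z(F, V) = 7 + F*V
M = -329/109 (M = -2 + (-54 - 57)/(59 + 50) = -2 - 111/109 = -329/109 ≈ -3.0183)
(Z(8, -4) + 4*(-22))*M = ((7 + 8*(-4)) + 4*(-22))*(-329/109) = ((7 - 32) - 88)*(-329/109) = (-25 - 88)*(-329/109) = -113*(-329/109) = 37177/109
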